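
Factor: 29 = 29^1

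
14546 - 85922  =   - 71376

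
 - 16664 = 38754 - 55418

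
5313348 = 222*23934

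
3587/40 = 89 + 27/40 = 89.67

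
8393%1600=393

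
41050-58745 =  - 17695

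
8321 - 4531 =3790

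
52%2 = 0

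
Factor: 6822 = 2^1*3^2 * 379^1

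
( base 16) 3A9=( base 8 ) 1651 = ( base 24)1f1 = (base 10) 937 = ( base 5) 12222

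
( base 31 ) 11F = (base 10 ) 1007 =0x3ef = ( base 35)SR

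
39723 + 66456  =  106179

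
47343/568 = 83  +  199/568 = 83.35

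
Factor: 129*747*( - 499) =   -  3^3*43^1*83^1 *499^1=- 48085137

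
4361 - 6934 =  - 2573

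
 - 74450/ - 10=7445/1 = 7445.00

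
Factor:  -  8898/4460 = -2^( - 1)*3^1*5^( - 1)*223^( - 1)*1483^1=-  4449/2230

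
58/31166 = 29/15583 = 0.00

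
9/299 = 9/299 = 0.03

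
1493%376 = 365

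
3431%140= 71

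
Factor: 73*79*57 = 3^1*19^1*73^1*79^1 =328719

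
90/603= 10/67 = 0.15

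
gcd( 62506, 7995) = 1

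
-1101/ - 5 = 1101/5  =  220.20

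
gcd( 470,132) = 2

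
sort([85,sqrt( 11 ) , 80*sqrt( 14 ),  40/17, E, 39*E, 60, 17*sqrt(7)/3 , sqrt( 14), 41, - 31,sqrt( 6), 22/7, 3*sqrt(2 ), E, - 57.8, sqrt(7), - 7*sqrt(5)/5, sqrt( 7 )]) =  [ - 57.8, - 31, - 7*sqrt( 5 )/5,40/17, sqrt( 6), sqrt( 7),  sqrt( 7 ) , E, E, 22/7,sqrt( 11),sqrt( 14 ),3*sqrt( 2), 17*sqrt( 7 )/3,  41, 60, 85 , 39*E , 80*sqrt ( 14)] 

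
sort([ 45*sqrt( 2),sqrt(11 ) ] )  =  [sqrt(11 ),45*sqrt(2 )]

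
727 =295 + 432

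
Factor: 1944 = 2^3*3^5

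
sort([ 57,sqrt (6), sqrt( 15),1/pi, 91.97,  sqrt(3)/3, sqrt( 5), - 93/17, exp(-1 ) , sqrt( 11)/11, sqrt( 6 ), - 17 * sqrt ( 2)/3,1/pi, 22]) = [ - 17 * sqrt ( 2)/3, - 93/17, sqrt (11)/11, 1/pi,  1/pi,exp ( - 1), sqrt( 3)/3,sqrt ( 5), sqrt( 6), sqrt ( 6), sqrt( 15),22 , 57, 91.97 ]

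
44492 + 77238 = 121730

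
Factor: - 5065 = -5^1*1013^1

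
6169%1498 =177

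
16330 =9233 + 7097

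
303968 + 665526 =969494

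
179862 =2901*62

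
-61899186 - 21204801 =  - 83103987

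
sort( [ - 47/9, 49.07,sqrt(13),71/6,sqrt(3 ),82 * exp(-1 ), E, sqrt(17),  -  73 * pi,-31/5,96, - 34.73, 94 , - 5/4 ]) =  [  -  73 * pi,-34.73, - 31/5,-47/9, - 5/4,  sqrt( 3 ), E,sqrt( 13), sqrt(17), 71/6,82*exp( - 1), 49.07,94,96]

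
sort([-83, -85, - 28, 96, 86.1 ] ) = [ - 85 , - 83, - 28,  86.1,96 ]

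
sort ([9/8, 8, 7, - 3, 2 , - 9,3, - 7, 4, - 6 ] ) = [  -  9, - 7, - 6,- 3, 9/8, 2,  3,4, 7,8 ] 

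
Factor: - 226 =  -2^1*113^1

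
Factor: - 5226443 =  - 1117^1*4679^1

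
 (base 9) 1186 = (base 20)248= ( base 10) 888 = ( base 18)2d6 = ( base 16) 378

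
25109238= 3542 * 7089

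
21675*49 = 1062075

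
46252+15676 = 61928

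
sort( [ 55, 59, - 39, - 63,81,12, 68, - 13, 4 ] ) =[ - 63, - 39 , - 13,4 , 12, 55,59,  68 , 81] 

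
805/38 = 805/38 = 21.18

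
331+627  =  958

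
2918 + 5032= 7950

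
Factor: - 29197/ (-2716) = 43/4 = 2^( - 2 )*43^1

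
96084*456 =43814304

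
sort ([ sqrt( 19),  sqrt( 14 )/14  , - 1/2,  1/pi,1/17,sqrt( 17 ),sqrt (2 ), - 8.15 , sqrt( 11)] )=[ - 8.15,  -  1/2, 1/17,sqrt( 14 )/14, 1/pi,  sqrt( 2),sqrt(11), sqrt(17)  ,  sqrt( 19) ]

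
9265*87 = 806055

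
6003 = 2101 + 3902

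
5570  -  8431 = - 2861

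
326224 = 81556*4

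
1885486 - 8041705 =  - 6156219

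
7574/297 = 25 + 149/297 = 25.50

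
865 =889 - 24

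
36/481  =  36/481= 0.07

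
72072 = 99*728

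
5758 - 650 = 5108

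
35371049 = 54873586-19502537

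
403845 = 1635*247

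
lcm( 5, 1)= 5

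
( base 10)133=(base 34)3V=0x85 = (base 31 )49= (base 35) 3s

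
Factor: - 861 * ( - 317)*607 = 3^1*7^1*41^1*317^1*607^1 = 165672759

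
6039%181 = 66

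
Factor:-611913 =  - 3^1 * 203971^1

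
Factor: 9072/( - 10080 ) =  - 9/10 = -2^( - 1)*3^2*5^(-1)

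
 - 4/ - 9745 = 4/9745 = 0.00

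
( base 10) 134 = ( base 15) 8E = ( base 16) 86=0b10000110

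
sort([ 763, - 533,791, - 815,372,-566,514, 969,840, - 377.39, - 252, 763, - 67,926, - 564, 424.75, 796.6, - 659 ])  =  [ - 815,  -  659, - 566, - 564, - 533, - 377.39, - 252, - 67,372, 424.75,514,763 , 763,791, 796.6,840,926,969]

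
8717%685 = 497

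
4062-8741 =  - 4679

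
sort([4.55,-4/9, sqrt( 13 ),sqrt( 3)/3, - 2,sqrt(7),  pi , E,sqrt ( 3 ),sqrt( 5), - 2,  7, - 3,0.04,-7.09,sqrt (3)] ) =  [ - 7.09, - 3, - 2, - 2, - 4/9,0.04,sqrt(3)/3 , sqrt( 3),sqrt ( 3),sqrt(5),sqrt( 7 ),E,pi,sqrt( 13) , 4.55,7]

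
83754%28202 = 27350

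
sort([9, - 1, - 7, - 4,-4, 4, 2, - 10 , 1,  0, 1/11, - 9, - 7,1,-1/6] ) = [-10, - 9, - 7, - 7, - 4, - 4, - 1, - 1/6,0,1/11,1,1,2,4,  9]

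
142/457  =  142/457 = 0.31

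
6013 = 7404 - 1391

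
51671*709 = 36634739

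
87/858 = 29/286 =0.10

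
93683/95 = 986 + 13/95 = 986.14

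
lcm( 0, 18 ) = 0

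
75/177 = 25/59 = 0.42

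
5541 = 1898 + 3643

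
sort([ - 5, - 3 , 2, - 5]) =[-5, - 5, - 3,2 ] 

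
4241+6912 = 11153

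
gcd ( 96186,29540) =2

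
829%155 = 54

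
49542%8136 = 726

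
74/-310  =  -1 + 118/155 = -  0.24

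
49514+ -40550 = 8964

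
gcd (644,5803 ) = 7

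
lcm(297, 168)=16632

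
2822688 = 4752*594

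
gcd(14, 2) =2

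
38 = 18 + 20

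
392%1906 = 392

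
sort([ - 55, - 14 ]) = [ - 55, - 14 ]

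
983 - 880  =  103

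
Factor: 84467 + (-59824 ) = 24643 = 19^1*1297^1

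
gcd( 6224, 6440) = 8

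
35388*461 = 16313868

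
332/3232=83/808=0.10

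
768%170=88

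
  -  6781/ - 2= 3390 + 1/2 = 3390.50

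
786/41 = 786/41 = 19.17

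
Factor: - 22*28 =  - 616 = - 2^3*7^1*11^1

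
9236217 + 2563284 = 11799501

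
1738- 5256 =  - 3518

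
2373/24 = 98 + 7/8 = 98.88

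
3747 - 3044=703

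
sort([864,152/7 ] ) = [ 152/7,864 ]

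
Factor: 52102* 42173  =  2^1*109^1*181^1 * 233^1*239^1 = 2197297646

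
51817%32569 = 19248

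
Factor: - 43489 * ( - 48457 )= 47^1*157^1*277^1*1031^1 =2107346473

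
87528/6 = 14588 = 14588.00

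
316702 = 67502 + 249200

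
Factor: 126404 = 2^2*31601^1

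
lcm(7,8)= 56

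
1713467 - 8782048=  - 7068581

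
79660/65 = 1225 + 7/13 = 1225.54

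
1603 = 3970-2367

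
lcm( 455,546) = 2730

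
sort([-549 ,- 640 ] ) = [ - 640, - 549]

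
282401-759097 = -476696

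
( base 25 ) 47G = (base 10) 2691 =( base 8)5203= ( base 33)2fi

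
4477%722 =145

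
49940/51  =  49940/51 = 979.22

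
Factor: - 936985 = -5^1*7^1* 19^1*1409^1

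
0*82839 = 0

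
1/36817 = 1/36817 = 0.00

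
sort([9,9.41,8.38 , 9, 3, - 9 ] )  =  [ - 9,  3,8.38,9,  9, 9.41 ] 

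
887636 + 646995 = 1534631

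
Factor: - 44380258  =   - 2^1*13^1*1151^1*1483^1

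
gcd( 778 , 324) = 2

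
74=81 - 7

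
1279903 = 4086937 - 2807034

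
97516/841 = 115 + 801/841  =  115.95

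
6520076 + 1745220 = 8265296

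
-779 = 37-816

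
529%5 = 4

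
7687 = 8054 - 367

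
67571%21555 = 2906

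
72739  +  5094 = 77833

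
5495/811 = 6 + 629/811=6.78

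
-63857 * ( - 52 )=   3320564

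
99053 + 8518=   107571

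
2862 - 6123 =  - 3261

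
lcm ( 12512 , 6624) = 112608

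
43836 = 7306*6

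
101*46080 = 4654080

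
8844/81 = 2948/27 = 109.19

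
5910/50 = 118 + 1/5 = 118.20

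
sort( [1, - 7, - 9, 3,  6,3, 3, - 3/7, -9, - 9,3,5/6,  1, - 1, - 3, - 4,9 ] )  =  [-9, - 9,  -  9,- 7, - 4, - 3, - 1,-3/7, 5/6, 1,  1,3, 3,3, 3, 6, 9] 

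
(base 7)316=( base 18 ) 8g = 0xA0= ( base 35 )4k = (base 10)160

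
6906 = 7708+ - 802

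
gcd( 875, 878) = 1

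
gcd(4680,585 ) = 585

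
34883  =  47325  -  12442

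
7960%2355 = 895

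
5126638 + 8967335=14093973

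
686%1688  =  686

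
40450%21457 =18993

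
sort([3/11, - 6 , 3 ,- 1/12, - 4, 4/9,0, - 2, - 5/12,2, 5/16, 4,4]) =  [ - 6, - 4,-2, - 5/12, - 1/12,0, 3/11  ,  5/16,4/9, 2 , 3,  4, 4] 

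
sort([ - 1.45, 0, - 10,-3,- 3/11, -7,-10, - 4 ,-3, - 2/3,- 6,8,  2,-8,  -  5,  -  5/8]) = [ - 10, - 10, - 8, - 7, - 6, - 5,-4,-3, - 3,- 1.45,-2/3, - 5/8,-3/11, 0, 2,8 ]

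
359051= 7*51293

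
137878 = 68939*2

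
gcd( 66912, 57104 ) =16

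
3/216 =1/72 =0.01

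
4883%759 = 329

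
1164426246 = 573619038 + 590807208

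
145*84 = 12180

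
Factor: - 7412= - 2^2*17^1*109^1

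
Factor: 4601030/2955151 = 2^1* 5^1*7^1  *1663^( - 1)*1777^( - 1 )*65729^1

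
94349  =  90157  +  4192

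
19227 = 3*6409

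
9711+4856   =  14567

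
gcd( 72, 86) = 2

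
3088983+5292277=8381260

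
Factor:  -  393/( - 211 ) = 3^1*131^1 *211^( - 1 )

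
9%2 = 1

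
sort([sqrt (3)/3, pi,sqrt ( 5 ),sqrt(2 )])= [ sqrt( 3 ) /3,  sqrt(2), sqrt(5) , pi] 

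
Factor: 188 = 2^2*47^1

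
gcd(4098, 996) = 6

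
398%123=29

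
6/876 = 1/146=0.01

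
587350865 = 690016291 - 102665426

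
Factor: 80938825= 5^2*11^1*89^1*3307^1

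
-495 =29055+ -29550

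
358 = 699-341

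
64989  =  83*783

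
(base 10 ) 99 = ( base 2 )1100011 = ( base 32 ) 33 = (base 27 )3I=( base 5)344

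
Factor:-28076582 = - 2^1*29^1*484079^1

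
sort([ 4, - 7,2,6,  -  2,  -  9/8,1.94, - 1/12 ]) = [ - 7, - 2, - 9/8, - 1/12,1.94, 2,4, 6 ] 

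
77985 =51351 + 26634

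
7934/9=881+5/9 = 881.56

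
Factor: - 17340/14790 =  - 2^1*17^1*29^( - 1) =- 34/29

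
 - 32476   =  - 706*46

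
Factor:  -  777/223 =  - 3^1*7^1*37^1*223^(  -  1 ) 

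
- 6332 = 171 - 6503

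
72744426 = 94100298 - 21355872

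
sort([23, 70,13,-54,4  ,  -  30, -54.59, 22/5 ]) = [ - 54.59, - 54,-30, 4, 22/5 , 13,  23, 70] 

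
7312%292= 12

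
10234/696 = 5117/348 = 14.70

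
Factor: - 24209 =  - 43^1 * 563^1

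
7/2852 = 7/2852 = 0.00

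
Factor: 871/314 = 2^( - 1)*13^1 * 67^1*157^( - 1 ) 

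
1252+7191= 8443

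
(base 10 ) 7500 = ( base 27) a7l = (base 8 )16514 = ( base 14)2A3A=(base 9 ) 11253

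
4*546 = 2184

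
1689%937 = 752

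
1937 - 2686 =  - 749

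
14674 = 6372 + 8302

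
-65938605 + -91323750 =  - 157262355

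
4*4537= 18148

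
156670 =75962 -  - 80708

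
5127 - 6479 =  - 1352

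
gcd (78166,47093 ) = 1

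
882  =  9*98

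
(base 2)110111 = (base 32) 1n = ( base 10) 55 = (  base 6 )131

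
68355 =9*7595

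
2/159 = 2/159 = 0.01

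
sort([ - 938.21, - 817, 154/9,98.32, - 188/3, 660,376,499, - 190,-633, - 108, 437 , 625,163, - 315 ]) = [ - 938.21,-817, - 633  ,-315, - 190, - 108, - 188/3, 154/9,98.32, 163, 376,437, 499, 625, 660 ] 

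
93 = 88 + 5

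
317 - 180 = 137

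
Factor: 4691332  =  2^2*1172833^1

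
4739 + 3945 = 8684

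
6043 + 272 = 6315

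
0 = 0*( - 9785 )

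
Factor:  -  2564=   -  2^2*641^1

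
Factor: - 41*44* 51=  - 92004 = - 2^2*3^1*11^1* 17^1 * 41^1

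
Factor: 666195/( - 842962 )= - 2^( - 1 )*3^1*5^1*17^( - 1 )*23^1*1931^1*24793^ (-1) 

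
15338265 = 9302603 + 6035662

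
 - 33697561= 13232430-46929991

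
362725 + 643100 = 1005825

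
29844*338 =10087272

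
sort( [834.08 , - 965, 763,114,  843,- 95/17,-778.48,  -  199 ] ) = [ - 965, - 778.48, - 199, - 95/17,114,  763,834.08,  843 ]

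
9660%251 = 122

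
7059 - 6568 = 491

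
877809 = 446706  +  431103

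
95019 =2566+92453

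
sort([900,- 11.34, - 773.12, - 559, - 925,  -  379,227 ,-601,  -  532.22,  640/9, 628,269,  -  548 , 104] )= [ - 925, - 773.12, -601, - 559, - 548, - 532.22, - 379,  -  11.34, 640/9, 104,227, 269,  628,900]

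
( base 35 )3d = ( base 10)118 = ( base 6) 314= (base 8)166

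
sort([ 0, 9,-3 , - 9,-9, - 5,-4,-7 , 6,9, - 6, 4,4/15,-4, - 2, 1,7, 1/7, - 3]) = [ - 9,-9,-7  ,- 6,  -  5,-4 , - 4 , - 3,-3,-2,  0 , 1/7 , 4/15, 1, 4, 6 , 7,9, 9 ]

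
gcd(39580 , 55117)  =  1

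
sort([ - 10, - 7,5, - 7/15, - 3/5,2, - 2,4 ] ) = [ - 10, - 7 ,- 2, -3/5, - 7/15,2,4, 5]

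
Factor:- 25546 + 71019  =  45473 = 37^1*1229^1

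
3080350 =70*44005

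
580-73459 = -72879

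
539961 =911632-371671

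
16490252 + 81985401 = 98475653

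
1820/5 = 364 = 364.00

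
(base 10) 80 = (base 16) 50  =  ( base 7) 143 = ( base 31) 2i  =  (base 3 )2222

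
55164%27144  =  876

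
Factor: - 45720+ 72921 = 3^1* 9067^1  =  27201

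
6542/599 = 6542/599 = 10.92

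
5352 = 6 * 892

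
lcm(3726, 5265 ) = 242190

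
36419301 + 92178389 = 128597690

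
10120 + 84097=94217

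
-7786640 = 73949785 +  - 81736425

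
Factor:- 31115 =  - 5^1*7^2* 127^1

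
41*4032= 165312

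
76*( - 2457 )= - 186732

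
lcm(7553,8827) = 732641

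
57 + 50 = 107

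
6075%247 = 147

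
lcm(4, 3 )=12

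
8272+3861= 12133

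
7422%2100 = 1122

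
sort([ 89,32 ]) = [32,89]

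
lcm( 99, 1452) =4356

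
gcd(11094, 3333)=3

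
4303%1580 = 1143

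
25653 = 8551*3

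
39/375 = 13/125 = 0.10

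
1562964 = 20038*78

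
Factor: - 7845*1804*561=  - 7939485180 = - 2^2*3^2*5^1*11^2*17^1*41^1 * 523^1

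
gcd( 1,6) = 1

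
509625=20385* 25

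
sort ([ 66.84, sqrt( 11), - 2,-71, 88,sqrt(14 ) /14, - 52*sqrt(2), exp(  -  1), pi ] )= [-52*sqrt(2), - 71,-2, sqrt(14 )/14,  exp( - 1),pi,sqrt( 11 ), 66.84, 88]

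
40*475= 19000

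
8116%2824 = 2468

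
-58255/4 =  -14564 + 1/4 = -14563.75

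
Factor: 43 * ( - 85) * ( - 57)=208335 =3^1*5^1*17^1  *  19^1*43^1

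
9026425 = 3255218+5771207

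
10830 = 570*19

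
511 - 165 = 346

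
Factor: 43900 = 2^2*5^2*439^1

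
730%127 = 95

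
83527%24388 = 10363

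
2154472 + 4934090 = 7088562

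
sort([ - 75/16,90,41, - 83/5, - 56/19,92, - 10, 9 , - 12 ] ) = [ - 83/5, - 12, - 10 , - 75/16,-56/19,9,41,90,92]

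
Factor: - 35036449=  - 7^1*1291^1*3877^1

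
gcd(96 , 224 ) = 32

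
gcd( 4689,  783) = 9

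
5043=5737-694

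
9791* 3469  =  33964979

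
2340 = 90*26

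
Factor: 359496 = 2^3*3^2 * 4993^1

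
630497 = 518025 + 112472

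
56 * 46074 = 2580144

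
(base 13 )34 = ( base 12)37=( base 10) 43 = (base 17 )29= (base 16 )2b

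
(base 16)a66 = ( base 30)2sm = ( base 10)2662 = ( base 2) 101001100110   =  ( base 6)20154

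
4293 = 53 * 81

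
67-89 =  - 22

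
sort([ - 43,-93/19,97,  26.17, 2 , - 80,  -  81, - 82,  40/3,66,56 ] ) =[ - 82, - 81, - 80, - 43, - 93/19,2 , 40/3, 26.17,56,  66,97] 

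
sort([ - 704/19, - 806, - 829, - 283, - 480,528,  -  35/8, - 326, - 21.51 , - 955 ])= [ - 955 , - 829, - 806,  -  480, - 326, - 283, - 704/19, - 21.51, - 35/8,528 ] 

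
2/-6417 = -1+6415/6417 = -0.00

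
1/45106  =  1/45106 = 0.00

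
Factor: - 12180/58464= -2^ ( - 3 ) * 3^( - 1)* 5^1= -5/24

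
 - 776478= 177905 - 954383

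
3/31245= 1/10415 = 0.00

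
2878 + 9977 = 12855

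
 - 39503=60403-99906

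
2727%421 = 201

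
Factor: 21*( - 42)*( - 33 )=29106 = 2^1 * 3^3*7^2*11^1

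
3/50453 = 3/50453 = 0.00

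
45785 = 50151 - 4366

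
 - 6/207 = - 1 + 67/69 = - 0.03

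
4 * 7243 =28972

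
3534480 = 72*49090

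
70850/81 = 874 + 56/81  =  874.69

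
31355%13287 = 4781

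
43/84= 43/84 = 0.51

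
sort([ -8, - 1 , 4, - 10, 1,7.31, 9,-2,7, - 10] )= [ - 10, - 10,- 8,-2,-1,1, 4, 7, 7.31, 9 ]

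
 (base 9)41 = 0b100101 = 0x25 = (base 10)37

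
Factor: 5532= 2^2*3^1*461^1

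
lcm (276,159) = 14628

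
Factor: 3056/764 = 4 = 2^2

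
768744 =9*85416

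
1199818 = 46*26083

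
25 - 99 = -74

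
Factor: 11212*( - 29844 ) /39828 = - 27884244/3319 = - 2^2*3^1 *829^1*2803^1*3319^( - 1)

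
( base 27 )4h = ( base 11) 104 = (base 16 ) 7d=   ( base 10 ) 125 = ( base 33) 3Q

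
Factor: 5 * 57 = 285 = 3^1*5^1*19^1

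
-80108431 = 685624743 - 765733174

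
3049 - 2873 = 176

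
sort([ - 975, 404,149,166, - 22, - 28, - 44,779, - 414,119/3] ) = [ - 975, - 414, - 44, - 28, - 22,119/3,149, 166,404,779 ] 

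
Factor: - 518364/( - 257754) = 726/361 = 2^1*3^1*11^2*19^( -2)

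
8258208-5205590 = 3052618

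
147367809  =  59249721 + 88118088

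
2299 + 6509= 8808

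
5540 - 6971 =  - 1431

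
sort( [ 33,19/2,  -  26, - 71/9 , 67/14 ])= [ - 26, -71/9,67/14,19/2,33 ]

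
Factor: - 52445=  - 5^1*17^1*617^1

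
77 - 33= 44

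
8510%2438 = 1196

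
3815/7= 545 =545.00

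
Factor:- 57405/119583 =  - 445/927 = - 3^( - 2 )*5^1*89^1*103^( - 1)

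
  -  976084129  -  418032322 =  - 1394116451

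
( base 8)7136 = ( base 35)303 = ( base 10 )3678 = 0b111001011110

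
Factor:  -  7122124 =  - 2^2  *  827^1*2153^1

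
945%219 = 69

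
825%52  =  45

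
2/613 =2/613 = 0.00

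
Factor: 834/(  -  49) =  -  2^1*3^1*7^( - 2)*139^1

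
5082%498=102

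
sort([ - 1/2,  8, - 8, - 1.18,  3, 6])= [  -  8,  -  1.18,-1/2, 3,6,8]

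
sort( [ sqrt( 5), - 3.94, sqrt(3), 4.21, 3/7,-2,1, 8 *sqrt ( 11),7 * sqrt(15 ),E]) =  [ - 3.94 , - 2,3/7, 1,sqrt( 3), sqrt(5), E, 4.21,8*sqrt(11),7 * sqrt(15)] 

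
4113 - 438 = 3675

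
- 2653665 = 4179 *( - 635)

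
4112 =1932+2180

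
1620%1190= 430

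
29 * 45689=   1324981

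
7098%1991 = 1125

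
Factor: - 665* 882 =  - 586530 = - 2^1*3^2*5^1*7^3  *  19^1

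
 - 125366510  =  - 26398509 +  - 98968001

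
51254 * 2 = 102508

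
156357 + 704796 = 861153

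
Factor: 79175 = 5^2*3167^1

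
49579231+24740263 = 74319494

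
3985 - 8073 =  - 4088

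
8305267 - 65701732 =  - 57396465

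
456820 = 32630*14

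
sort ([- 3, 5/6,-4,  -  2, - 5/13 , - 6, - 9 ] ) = [  -  9, - 6, - 4,-3, - 2,-5/13,5/6]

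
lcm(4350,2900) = 8700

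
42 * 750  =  31500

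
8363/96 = 87 + 11/96  =  87.11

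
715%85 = 35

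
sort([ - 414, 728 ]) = [ - 414,728] 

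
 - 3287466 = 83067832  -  86355298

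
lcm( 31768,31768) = 31768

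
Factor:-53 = - 53^1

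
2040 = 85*24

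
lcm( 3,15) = 15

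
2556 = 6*426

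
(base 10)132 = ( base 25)57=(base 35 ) 3r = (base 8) 204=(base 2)10000100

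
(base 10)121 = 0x79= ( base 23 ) 56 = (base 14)89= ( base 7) 232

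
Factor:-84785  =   - 5^1*31^1 * 547^1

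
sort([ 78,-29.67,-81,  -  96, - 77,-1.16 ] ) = [- 96, - 81, - 77, - 29.67, - 1.16,78]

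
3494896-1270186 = 2224710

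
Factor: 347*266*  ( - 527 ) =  - 2^1 * 7^1*17^1  *  19^1 *31^1* 347^1 = -  48643154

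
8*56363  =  450904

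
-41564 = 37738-79302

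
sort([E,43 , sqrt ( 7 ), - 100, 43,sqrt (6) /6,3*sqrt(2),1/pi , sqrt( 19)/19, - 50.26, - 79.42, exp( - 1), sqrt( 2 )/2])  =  [- 100,  -  79.42, - 50.26, sqrt( 19 ) /19,  1/pi, exp(-1)  ,  sqrt ( 6 )/6,sqrt( 2)/2, sqrt ( 7 ), E,3*sqrt( 2), 43 , 43] 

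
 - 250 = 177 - 427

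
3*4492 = 13476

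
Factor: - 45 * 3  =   - 3^3*5^1 = - 135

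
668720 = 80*8359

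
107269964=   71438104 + 35831860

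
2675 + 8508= 11183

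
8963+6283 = 15246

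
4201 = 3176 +1025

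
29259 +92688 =121947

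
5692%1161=1048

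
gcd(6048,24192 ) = 6048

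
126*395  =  49770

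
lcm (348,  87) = 348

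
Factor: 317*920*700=204148000 = 2^5*5^3 *7^1*23^1*317^1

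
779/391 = 1 + 388/391 = 1.99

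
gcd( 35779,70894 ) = 1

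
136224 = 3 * 45408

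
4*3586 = 14344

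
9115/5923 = 9115/5923 = 1.54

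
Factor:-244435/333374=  - 2^( - 1)*5^1*83^1*283^(-1) = - 415/566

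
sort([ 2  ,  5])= [2, 5]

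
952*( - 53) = - 50456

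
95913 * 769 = 73757097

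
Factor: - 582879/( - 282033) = 194293/94011 =3^( - 1)*11^1*17^1*1039^1*31337^( - 1)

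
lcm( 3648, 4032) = 76608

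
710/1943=710/1943= 0.37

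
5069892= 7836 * 647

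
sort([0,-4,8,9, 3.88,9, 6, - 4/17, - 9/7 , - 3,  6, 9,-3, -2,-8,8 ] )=[-8, - 4, - 3, - 3,-2,- 9/7,-4/17,0, 3.88,6,6,  8, 8 , 9,9, 9]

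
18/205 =18/205=0.09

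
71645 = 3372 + 68273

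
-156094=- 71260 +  - 84834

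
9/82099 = 9/82099=0.00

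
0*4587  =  0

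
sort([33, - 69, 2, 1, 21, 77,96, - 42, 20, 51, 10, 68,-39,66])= [-69, - 42, - 39,1, 2, 10,  20,  21, 33, 51, 66,68, 77,96]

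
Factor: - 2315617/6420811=-23^1 *47^( - 1 )*67^( - 1)*83^1*1213^1*2039^(-1) 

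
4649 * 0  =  0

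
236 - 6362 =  - 6126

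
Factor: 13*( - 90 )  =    -  1170 = - 2^1*3^2*5^1*13^1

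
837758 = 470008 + 367750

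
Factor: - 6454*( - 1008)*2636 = 2^7*3^2*7^2*461^1 *659^1 = 17148845952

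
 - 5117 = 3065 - 8182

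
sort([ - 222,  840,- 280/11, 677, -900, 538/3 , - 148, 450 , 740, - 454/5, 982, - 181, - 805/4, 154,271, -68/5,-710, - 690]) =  [-900, - 710, - 690, - 222,  -  805/4 , - 181, - 148,- 454/5, - 280/11,-68/5,154,538/3,271,450, 677,740 , 840 , 982 ]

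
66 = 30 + 36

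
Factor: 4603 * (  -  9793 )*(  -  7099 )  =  7^1*31^1*229^1*1399^1*4603^1 = 320002893721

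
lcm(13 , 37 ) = 481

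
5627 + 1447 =7074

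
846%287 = 272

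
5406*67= 362202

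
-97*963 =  - 93411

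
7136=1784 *4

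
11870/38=5935/19 = 312.37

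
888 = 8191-7303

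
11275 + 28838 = 40113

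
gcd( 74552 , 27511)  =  1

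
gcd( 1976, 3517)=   1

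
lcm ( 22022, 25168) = 176176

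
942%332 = 278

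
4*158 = 632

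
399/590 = 399/590 = 0.68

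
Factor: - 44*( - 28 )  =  1232 = 2^4*7^1*11^1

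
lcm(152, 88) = 1672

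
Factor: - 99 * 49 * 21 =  - 101871= - 3^3 * 7^3*11^1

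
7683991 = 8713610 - 1029619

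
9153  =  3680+5473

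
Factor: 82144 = 2^5*17^1*151^1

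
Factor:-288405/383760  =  -2^(-4 )*17^1*29^1*41^(-1)= - 493/656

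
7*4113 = 28791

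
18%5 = 3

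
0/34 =0 = 0.00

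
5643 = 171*33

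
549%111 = 105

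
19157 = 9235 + 9922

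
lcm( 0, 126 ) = 0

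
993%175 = 118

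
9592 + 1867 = 11459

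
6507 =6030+477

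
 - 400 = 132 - 532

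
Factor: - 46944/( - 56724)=24/29 = 2^3*3^1*29^( - 1)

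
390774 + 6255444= 6646218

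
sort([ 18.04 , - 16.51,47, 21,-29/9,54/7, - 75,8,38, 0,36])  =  [-75, - 16.51,-29/9,0, 54/7,8,18.04, 21,36,38,47 ]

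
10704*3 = 32112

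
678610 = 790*859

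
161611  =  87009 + 74602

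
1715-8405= -6690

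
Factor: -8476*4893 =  - 41473068= - 2^2 * 3^1*7^1*13^1*  163^1  *  233^1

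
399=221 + 178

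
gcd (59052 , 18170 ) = 2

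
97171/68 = 97171/68= 1428.99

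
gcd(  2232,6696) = 2232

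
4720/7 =4720/7   =  674.29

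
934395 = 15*62293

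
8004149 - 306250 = 7697899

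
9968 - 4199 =5769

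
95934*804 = 77130936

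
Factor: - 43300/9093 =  - 2^2*3^( - 1)*5^2*7^( - 1 ) = - 100/21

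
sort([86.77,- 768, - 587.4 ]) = [ - 768,  -  587.4,86.77 ] 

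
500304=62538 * 8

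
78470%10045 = 8155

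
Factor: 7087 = 19^1*373^1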